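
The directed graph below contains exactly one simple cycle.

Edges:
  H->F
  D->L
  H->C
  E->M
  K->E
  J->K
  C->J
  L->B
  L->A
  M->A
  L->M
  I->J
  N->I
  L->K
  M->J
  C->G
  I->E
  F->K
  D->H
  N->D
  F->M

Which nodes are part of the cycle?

DFS with gray/black marking from E:
E gray
  M gray
    J gray
      K gray
        K→E: E is gray → back edge
Back edge closes the cycle E → M → J → K → E; its vertices are {E, J, K, M}.

E, J, K, M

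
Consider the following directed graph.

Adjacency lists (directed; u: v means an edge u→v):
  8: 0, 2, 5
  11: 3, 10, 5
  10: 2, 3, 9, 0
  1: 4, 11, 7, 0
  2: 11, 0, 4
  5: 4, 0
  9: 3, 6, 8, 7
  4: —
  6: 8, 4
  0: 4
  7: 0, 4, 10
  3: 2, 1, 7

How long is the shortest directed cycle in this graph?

3

For each vertex v, BFS finds the shortest path from v back to v.
The shortest such closed walk is 11 → 10 → 2 → 11, length 3.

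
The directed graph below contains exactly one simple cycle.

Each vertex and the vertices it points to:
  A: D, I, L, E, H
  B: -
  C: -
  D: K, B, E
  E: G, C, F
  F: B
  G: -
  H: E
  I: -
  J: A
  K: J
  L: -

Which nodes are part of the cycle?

DFS with gray/black marking from A:
A gray
  D gray
    K gray
      J gray
        J→A: A is gray → back edge
Back edge closes the cycle A → D → K → J → A; its vertices are {A, D, J, K}.

A, D, J, K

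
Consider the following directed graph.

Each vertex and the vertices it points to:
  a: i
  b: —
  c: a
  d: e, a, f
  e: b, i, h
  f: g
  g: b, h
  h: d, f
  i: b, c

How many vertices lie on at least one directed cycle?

A vertex is on a directed cycle iff it belongs to a strongly connected component of size ≥ 2 (or has a self-loop).
The vertices on cycles are {a, c, d, e, f, g, h, i} — 8 in total.

8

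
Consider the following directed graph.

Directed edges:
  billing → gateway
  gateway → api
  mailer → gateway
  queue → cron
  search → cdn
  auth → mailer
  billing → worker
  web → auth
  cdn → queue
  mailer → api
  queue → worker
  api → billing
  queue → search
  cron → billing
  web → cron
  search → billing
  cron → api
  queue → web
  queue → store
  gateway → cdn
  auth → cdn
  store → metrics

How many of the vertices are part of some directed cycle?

A vertex is on a directed cycle iff it belongs to a strongly connected component of size ≥ 2 (or has a self-loop).
The vertices on cycles are {api, cdn, web, auth, cron, queue, mailer, search, billing, gateway} — 10 in total.

10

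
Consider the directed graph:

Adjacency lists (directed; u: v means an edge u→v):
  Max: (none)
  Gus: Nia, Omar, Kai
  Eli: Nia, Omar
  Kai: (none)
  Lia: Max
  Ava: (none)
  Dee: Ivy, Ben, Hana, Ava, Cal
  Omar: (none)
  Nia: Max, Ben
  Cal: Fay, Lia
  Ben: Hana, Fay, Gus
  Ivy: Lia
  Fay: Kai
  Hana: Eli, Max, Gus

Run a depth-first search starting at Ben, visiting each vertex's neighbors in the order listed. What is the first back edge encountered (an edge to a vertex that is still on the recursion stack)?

Nia→Ben

DFS from Ben (visiting each vertex's neighbors in the order listed); mark gray on enter, black on exit:
Ben gray
  Hana gray
    Eli gray
      Nia gray
        Max gray
        Max black
        Nia→Ben: Ben is gray → back edge
First back edge: Nia → Ben.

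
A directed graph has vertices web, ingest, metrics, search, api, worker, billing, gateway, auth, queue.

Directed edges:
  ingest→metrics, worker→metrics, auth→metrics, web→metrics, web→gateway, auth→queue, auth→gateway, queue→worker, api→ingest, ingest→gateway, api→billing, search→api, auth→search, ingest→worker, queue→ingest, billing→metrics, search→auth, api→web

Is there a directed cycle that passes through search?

Yes

search is on a cycle iff search can reach itself via ≥1 edge.
search → auth → search — yes.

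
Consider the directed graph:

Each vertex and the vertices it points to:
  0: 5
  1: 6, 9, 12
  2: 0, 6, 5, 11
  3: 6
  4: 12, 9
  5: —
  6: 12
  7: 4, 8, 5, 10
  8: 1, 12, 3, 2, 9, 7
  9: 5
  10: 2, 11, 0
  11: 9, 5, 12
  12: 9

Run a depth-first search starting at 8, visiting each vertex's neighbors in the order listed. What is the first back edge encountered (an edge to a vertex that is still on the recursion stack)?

7→8

DFS from 8 (visiting each vertex's neighbors in the order listed); mark gray on enter, black on exit:
8 gray
  1 gray
    6 gray
      12 gray
        9 gray
          5 gray
          5 black
        9 black
      12 black
    6 black
    1→9: 9 black — skip
    1→12: 12 black — skip
  1 black
  8→12: 12 black — skip
  3 gray
    3→6: 6 black — skip
  3 black
  2 gray
    0 gray
      0→5: 5 black — skip
    0 black
    2→6: 6 black — skip
    2→5: 5 black — skip
    11 gray
      11→9: 9 black — skip
      11→5: 5 black — skip
      11→12: 12 black — skip
    11 black
  2 black
  8→9: 9 black — skip
  7 gray
    4 gray
      4→12: 12 black — skip
      4→9: 9 black — skip
    4 black
    7→8: 8 is gray → back edge
First back edge: 7 → 8.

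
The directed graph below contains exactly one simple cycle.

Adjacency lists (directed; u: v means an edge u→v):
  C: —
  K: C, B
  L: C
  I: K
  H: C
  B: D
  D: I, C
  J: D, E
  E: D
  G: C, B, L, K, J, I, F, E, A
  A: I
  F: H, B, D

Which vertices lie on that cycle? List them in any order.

B, D, I, K

DFS with gray/black marking from I:
I gray
  K gray
    C gray
    C black
    B gray
      D gray
        D→I: I is gray → back edge
Back edge closes the cycle I → K → B → D → I; its vertices are {B, D, I, K}.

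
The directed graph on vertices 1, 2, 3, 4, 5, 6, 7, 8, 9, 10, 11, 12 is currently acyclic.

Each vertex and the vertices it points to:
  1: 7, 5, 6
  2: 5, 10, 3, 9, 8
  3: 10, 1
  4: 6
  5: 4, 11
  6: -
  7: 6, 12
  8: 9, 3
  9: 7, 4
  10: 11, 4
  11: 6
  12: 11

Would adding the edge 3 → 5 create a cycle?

No

Adding 3→5 creates a cycle iff 5 can already reach 3.
Explore from 5: no path reaches 3. The graph stays acyclic.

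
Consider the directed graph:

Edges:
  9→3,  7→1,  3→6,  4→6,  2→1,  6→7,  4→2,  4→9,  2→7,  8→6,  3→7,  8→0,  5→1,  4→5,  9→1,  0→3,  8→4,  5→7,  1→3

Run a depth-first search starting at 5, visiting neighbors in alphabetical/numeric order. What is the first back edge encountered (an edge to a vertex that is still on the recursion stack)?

7→1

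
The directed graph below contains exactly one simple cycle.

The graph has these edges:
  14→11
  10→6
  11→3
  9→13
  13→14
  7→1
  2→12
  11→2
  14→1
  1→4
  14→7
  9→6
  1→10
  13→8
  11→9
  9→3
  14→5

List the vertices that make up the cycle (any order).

DFS with gray/black marking from 14:
14 gray
  7 gray
    1 gray
      4 gray
      4 black
      10 gray
        6 gray
        6 black
      10 black
    1 black
  7 black
  11 gray
    3 gray
    3 black
    2 gray
      12 gray
      12 black
    2 black
    9 gray
      9→3: 3 black — skip
      13 gray
        8 gray
        8 black
        13→14: 14 is gray → back edge
Back edge closes the cycle 14 → 11 → 9 → 13 → 14; its vertices are {9, 11, 13, 14}.

9, 11, 13, 14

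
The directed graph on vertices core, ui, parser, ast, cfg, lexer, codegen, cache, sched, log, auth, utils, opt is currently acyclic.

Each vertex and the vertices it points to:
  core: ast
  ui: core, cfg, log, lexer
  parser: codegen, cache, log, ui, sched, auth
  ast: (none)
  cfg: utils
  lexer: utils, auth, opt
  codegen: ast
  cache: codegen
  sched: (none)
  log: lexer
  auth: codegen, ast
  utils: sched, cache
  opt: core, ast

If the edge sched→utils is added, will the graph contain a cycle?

Yes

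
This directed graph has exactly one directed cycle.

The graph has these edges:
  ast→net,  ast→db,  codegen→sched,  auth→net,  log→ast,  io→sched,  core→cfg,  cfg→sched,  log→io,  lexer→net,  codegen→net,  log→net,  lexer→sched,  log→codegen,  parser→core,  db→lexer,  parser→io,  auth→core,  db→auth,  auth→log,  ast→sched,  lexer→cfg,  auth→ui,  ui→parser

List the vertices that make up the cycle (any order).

db, ast, log, auth

DFS with gray/black marking from auth:
auth gray
  core gray
    cfg gray
      sched gray
      sched black
    cfg black
  core black
  net gray
  net black
  log gray
    ast gray
      ast→sched: sched black — skip
      db gray
        lexer gray
          lexer→cfg: cfg black — skip
          lexer→sched: sched black — skip
          lexer→net: net black — skip
        lexer black
        db→auth: auth is gray → back edge
Back edge closes the cycle auth → log → ast → db → auth; its vertices are {db, ast, log, auth}.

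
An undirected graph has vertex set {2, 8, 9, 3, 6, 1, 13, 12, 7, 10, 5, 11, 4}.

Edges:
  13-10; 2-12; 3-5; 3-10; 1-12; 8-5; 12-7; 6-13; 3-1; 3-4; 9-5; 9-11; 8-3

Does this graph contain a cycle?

Yes

DFS, tracking each vertex's parent; an edge to a visited non-parent vertex closes a cycle.
Start from 1:
visit 1 (parent –)
  visit 12 (parent 1)
    12–1: parent, skip
    visit 7 (parent 12)
      7–12: parent, skip
    visit 2 (parent 12)
      2–12: parent, skip
  visit 3 (parent 1)
    visit 10 (parent 3)
      10–3: parent, skip
      visit 13 (parent 10)
        visit 6 (parent 13)
          6–13: parent, skip
        13–10: parent, skip
    visit 5 (parent 3)
      visit 9 (parent 5)
        visit 11 (parent 9)
          11–9: parent, skip
        9–5: parent, skip
      visit 8 (parent 5)
        8–3: 3 visited and ≠ parent → cycle
Cycle: 3 – 5 – 8 – 3.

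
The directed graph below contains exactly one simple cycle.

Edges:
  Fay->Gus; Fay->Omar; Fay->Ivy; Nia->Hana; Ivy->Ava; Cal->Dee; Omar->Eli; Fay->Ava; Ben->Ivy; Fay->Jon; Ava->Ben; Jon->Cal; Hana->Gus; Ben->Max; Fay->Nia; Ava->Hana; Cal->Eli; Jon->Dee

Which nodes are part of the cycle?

Ava, Ben, Ivy

DFS with gray/black marking from Ava:
Ava gray
  Ben gray
    Max gray
    Max black
    Ivy gray
      Ivy→Ava: Ava is gray → back edge
Back edge closes the cycle Ava → Ben → Ivy → Ava; its vertices are {Ava, Ben, Ivy}.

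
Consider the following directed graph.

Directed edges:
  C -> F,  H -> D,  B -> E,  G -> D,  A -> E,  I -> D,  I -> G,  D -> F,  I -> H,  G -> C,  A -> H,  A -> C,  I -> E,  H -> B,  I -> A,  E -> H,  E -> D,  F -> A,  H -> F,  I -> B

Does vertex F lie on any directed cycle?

Yes

F is on a cycle iff F can reach itself via ≥1 edge.
F → A → H → F — yes.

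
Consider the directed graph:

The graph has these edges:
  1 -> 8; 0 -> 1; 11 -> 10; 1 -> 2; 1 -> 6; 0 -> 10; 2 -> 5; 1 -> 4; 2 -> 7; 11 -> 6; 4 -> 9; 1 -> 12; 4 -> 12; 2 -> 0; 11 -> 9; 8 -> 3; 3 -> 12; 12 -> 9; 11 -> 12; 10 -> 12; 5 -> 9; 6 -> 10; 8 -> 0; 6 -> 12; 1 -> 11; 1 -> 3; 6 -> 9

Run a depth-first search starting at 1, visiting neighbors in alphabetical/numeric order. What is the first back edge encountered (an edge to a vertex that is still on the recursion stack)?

DFS from 1 (visiting neighbors in alphabetical/numeric order); mark gray on enter, black on exit:
1 gray
  2 gray
    0 gray
      0→1: 1 is gray → back edge
First back edge: 0 → 1.

0→1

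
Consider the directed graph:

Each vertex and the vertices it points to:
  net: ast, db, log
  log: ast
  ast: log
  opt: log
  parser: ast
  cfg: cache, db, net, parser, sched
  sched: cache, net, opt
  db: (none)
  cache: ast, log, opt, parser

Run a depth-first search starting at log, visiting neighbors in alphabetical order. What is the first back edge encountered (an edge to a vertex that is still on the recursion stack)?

DFS from log (visiting neighbors in alphabetical order); mark gray on enter, black on exit:
log gray
  ast gray
    ast→log: log is gray → back edge
First back edge: ast → log.

ast->log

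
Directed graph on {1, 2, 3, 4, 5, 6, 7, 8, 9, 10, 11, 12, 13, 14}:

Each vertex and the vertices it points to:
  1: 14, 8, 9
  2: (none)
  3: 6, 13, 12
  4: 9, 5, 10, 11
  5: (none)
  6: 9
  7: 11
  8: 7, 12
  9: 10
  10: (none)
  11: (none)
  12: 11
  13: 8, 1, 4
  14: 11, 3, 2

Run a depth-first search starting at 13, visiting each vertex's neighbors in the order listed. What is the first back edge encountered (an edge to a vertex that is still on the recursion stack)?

3→13

DFS from 13 (visiting each vertex's neighbors in the order listed); mark gray on enter, black on exit:
13 gray
  8 gray
    7 gray
      11 gray
      11 black
    7 black
    12 gray
      12→11: 11 black — skip
    12 black
  8 black
  1 gray
    14 gray
      14→11: 11 black — skip
      3 gray
        6 gray
          9 gray
            10 gray
            10 black
          9 black
        6 black
        3→13: 13 is gray → back edge
First back edge: 3 → 13.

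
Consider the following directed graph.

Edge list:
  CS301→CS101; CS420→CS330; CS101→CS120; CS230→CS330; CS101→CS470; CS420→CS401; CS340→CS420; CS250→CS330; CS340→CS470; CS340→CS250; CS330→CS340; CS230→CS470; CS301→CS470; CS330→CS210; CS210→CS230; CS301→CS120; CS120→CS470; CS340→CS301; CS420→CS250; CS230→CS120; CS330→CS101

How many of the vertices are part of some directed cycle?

6

A vertex is on a directed cycle iff it belongs to a strongly connected component of size ≥ 2 (or has a self-loop).
The vertices on cycles are {CS210, CS230, CS250, CS330, CS340, CS420} — 6 in total.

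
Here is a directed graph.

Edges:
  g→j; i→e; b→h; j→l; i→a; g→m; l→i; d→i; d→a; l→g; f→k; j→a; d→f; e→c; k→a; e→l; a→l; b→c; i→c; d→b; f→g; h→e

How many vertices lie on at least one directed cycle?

6

A vertex is on a directed cycle iff it belongs to a strongly connected component of size ≥ 2 (or has a self-loop).
The vertices on cycles are {a, e, g, i, j, l} — 6 in total.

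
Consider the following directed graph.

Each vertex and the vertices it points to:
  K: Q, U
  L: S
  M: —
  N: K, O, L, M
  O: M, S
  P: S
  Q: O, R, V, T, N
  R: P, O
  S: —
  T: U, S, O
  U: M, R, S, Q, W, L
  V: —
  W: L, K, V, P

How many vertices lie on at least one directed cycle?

6

A vertex is on a directed cycle iff it belongs to a strongly connected component of size ≥ 2 (or has a self-loop).
The vertices on cycles are {K, N, Q, T, U, W} — 6 in total.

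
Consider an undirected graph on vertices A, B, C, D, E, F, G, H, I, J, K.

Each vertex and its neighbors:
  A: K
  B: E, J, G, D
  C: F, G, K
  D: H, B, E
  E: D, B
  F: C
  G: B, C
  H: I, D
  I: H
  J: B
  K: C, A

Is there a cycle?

DFS, tracking each vertex's parent; an edge to a visited non-parent vertex closes a cycle.
Start from G:
visit G (parent –)
  visit B (parent G)
    visit E (parent B)
      visit D (parent E)
        visit H (parent D)
          visit I (parent H)
            I–H: parent, skip
          H–D: parent, skip
        D–B: B visited and ≠ parent → cycle
Cycle: B – E – D – B.

Yes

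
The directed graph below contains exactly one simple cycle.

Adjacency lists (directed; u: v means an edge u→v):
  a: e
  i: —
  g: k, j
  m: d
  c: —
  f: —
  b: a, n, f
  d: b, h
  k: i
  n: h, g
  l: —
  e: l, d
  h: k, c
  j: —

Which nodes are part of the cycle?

a, b, d, e

DFS with gray/black marking from d:
d gray
  b gray
    a gray
      e gray
        l gray
        l black
        e→d: d is gray → back edge
Back edge closes the cycle d → b → a → e → d; its vertices are {a, b, d, e}.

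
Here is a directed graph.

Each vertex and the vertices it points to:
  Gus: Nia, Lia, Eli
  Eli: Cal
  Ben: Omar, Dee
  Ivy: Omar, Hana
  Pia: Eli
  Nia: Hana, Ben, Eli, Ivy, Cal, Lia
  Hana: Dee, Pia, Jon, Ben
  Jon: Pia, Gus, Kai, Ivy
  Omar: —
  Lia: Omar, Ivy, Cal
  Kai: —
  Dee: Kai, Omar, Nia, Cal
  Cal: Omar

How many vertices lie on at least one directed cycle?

A vertex is on a directed cycle iff it belongs to a strongly connected component of size ≥ 2 (or has a self-loop).
The vertices on cycles are {Ben, Dee, Gus, Ivy, Jon, Lia, Nia, Hana} — 8 in total.

8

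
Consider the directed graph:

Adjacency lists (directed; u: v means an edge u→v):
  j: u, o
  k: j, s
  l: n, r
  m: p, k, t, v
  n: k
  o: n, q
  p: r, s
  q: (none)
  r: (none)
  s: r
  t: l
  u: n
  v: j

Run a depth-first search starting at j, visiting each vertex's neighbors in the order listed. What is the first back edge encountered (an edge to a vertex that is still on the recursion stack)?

k→j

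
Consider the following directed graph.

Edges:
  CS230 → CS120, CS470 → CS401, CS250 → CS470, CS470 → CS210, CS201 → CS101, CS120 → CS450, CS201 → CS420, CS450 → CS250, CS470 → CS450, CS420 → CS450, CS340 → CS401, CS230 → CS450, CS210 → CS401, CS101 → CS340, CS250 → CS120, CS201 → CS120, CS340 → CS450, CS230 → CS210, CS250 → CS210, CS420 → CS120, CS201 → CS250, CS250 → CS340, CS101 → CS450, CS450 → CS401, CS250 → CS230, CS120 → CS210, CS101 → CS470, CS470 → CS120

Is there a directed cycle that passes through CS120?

Yes

CS120 is on a cycle iff CS120 can reach itself via ≥1 edge.
CS120 → CS450 → CS250 → CS120 — yes.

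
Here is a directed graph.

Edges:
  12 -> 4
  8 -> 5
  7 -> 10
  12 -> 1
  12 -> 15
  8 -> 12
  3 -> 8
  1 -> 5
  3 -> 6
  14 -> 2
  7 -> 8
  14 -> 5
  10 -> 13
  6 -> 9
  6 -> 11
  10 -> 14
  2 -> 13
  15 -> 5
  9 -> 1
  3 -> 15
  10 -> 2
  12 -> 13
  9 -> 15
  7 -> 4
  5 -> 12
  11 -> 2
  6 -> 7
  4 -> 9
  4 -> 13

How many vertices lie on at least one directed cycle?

A vertex is on a directed cycle iff it belongs to a strongly connected component of size ≥ 2 (or has a self-loop).
The vertices on cycles are {1, 4, 5, 9, 12, 15} — 6 in total.

6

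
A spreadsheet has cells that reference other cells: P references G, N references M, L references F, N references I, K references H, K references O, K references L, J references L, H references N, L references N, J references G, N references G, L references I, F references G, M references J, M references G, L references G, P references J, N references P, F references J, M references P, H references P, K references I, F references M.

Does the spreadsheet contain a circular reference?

Yes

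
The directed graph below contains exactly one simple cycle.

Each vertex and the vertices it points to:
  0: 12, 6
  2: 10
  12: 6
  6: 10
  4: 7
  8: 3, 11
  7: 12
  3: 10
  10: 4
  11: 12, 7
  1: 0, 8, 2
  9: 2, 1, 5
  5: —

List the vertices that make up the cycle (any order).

4, 6, 7, 10, 12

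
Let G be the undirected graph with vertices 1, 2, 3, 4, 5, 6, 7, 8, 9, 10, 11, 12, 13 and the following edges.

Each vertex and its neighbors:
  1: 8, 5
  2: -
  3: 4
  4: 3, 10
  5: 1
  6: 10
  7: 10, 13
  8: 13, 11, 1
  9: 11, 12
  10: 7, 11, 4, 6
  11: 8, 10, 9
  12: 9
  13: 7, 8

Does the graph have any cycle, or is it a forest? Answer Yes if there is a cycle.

Yes

DFS, tracking each vertex's parent; an edge to a visited non-parent vertex closes a cycle.
Start from 13:
visit 13 (parent –)
  visit 7 (parent 13)
    visit 10 (parent 7)
      10–7: parent, skip
      visit 11 (parent 10)
        visit 8 (parent 11)
          8–13: 13 visited and ≠ parent → cycle
Cycle: 13 – 7 – 10 – 11 – 8 – 13.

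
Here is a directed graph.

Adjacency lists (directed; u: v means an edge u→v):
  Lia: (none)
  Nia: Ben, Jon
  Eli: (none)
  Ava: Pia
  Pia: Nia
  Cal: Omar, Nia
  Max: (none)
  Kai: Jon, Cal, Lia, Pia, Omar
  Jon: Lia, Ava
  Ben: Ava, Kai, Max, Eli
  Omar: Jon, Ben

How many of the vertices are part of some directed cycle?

8

A vertex is on a directed cycle iff it belongs to a strongly connected component of size ≥ 2 (or has a self-loop).
The vertices on cycles are {Ava, Ben, Cal, Jon, Kai, Nia, Pia, Omar} — 8 in total.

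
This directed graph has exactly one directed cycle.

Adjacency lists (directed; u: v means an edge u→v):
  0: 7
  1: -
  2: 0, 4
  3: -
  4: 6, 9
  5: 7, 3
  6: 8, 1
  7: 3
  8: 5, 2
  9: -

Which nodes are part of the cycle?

DFS with gray/black marking from 6:
6 gray
  8 gray
    5 gray
      7 gray
        3 gray
        3 black
      7 black
      5→3: 3 black — skip
    5 black
    2 gray
      0 gray
        0→7: 7 black — skip
      0 black
      4 gray
        4→6: 6 is gray → back edge
Back edge closes the cycle 6 → 8 → 2 → 4 → 6; its vertices are {2, 4, 6, 8}.

2, 4, 6, 8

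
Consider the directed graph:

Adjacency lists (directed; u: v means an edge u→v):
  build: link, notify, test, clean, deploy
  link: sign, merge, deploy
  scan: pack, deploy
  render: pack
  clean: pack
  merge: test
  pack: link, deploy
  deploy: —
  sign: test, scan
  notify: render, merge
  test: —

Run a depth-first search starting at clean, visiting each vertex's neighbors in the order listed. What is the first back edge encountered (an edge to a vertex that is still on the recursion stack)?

DFS from clean (visiting each vertex's neighbors in the order listed); mark gray on enter, black on exit:
clean gray
  pack gray
    link gray
      sign gray
        test gray
        test black
        scan gray
          scan→pack: pack is gray → back edge
First back edge: scan → pack.

scan->pack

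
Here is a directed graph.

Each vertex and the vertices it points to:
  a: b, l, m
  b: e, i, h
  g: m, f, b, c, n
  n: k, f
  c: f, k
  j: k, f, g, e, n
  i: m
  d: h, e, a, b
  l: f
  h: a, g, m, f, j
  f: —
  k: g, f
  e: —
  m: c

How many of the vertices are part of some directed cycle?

10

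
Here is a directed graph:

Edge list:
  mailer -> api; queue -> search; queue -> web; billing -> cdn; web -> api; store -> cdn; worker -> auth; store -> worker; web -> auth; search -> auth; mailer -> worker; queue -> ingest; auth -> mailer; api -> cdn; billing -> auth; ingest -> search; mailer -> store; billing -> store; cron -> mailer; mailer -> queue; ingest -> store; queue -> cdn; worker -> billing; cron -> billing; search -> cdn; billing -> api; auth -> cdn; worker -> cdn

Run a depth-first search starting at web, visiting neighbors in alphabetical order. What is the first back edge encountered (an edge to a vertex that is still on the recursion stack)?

DFS from web (visiting neighbors in alphabetical order); mark gray on enter, black on exit:
web gray
  api gray
    cdn gray
    cdn black
  api black
  auth gray
    auth→cdn: cdn black — skip
    mailer gray
      mailer→api: api black — skip
      queue gray
        queue→cdn: cdn black — skip
        ingest gray
          search gray
            search→auth: auth is gray → back edge
First back edge: search → auth.

search→auth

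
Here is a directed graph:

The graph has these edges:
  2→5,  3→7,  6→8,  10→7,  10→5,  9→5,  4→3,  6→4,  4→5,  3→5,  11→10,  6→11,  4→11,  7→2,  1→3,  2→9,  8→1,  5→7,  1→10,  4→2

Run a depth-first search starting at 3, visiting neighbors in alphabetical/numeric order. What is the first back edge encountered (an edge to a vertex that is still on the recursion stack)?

DFS from 3 (visiting neighbors in alphabetical/numeric order); mark gray on enter, black on exit:
3 gray
  5 gray
    7 gray
      2 gray
        2→5: 5 is gray → back edge
First back edge: 2 → 5.

2->5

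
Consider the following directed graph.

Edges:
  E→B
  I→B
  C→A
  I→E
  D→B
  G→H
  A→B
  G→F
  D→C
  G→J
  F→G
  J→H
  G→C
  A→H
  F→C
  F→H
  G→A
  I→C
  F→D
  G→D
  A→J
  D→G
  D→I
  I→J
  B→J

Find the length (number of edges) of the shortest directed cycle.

For each vertex v, BFS finds the shortest path from v back to v.
The shortest such closed walk is D → G → D, length 2.

2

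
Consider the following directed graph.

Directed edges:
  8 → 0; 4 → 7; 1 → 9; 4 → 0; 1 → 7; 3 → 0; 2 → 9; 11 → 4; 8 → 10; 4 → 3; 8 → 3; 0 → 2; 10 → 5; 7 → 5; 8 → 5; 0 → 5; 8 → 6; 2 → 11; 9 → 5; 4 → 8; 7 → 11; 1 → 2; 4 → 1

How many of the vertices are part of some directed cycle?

8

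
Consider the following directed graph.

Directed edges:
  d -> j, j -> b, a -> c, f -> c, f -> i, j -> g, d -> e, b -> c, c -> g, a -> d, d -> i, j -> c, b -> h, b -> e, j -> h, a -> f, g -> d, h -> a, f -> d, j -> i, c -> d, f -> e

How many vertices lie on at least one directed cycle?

A vertex is on a directed cycle iff it belongs to a strongly connected component of size ≥ 2 (or has a self-loop).
The vertices on cycles are {a, b, c, d, f, g, h, j} — 8 in total.

8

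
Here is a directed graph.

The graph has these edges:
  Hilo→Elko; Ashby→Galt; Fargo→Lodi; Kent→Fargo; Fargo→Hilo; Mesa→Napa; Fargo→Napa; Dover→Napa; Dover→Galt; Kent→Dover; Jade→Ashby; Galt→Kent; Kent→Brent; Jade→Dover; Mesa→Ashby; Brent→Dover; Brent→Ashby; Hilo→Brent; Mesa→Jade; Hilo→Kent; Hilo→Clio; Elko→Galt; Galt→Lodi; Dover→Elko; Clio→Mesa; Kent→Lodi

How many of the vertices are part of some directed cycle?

A vertex is on a directed cycle iff it belongs to a strongly connected component of size ≥ 2 (or has a self-loop).
The vertices on cycles are {Clio, Elko, Galt, Hilo, Jade, Kent, Mesa, Ashby, Brent, Dover, Fargo} — 11 in total.

11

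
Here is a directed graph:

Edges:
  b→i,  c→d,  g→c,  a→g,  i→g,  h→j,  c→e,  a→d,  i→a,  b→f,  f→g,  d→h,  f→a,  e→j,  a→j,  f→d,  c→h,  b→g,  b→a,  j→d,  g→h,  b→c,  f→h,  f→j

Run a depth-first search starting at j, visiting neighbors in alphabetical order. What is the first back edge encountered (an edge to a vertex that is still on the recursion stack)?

h→j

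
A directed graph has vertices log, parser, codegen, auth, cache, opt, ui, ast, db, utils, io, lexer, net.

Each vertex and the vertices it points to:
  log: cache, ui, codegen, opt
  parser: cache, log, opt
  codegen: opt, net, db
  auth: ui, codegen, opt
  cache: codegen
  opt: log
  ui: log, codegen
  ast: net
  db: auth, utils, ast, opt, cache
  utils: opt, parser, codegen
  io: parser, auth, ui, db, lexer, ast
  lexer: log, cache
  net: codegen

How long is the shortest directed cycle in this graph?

2

For each vertex v, BFS finds the shortest path from v back to v.
The shortest such closed walk is net → codegen → net, length 2.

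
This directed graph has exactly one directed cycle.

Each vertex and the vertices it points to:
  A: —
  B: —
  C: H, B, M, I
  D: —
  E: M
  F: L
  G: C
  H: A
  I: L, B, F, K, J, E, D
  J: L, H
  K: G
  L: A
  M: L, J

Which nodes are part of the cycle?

C, G, I, K

DFS with gray/black marking from C:
C gray
  H gray
    A gray
    A black
  H black
  B gray
  B black
  M gray
    L gray
      L→A: A black — skip
    L black
    J gray
      J→L: L black — skip
      J→H: H black — skip
    J black
  M black
  I gray
    I→L: L black — skip
    I→B: B black — skip
    F gray
      F→L: L black — skip
    F black
    K gray
      G gray
        G→C: C is gray → back edge
Back edge closes the cycle C → I → K → G → C; its vertices are {C, G, I, K}.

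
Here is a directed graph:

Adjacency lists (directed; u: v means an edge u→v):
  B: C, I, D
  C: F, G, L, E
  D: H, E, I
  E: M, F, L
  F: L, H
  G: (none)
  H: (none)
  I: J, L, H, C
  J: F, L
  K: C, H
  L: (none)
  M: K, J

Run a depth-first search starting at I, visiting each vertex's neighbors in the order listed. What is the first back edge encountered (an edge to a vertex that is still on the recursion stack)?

DFS from I (visiting each vertex's neighbors in the order listed); mark gray on enter, black on exit:
I gray
  J gray
    F gray
      L gray
      L black
      H gray
      H black
    F black
    J→L: L black — skip
  J black
  I→L: L black — skip
  I→H: H black — skip
  C gray
    C→F: F black — skip
    G gray
    G black
    C→L: L black — skip
    E gray
      M gray
        K gray
          K→C: C is gray → back edge
First back edge: K → C.

K->C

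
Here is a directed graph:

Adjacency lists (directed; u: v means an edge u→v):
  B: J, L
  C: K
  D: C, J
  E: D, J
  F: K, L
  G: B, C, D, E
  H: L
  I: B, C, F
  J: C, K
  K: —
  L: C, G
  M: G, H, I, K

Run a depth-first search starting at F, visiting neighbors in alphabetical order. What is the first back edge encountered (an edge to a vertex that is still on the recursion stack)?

B->L

DFS from F (visiting neighbors in alphabetical order); mark gray on enter, black on exit:
F gray
  K gray
  K black
  L gray
    C gray
      C→K: K black — skip
    C black
    G gray
      B gray
        J gray
          J→C: C black — skip
          J→K: K black — skip
        J black
        B→L: L is gray → back edge
First back edge: B → L.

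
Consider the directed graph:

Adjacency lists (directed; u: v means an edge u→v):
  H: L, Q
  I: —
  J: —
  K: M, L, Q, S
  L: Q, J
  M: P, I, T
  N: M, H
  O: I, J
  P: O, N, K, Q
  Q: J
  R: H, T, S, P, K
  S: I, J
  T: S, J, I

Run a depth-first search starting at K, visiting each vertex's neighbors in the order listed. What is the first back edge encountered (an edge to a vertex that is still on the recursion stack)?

N->M

DFS from K (visiting each vertex's neighbors in the order listed); mark gray on enter, black on exit:
K gray
  M gray
    P gray
      O gray
        I gray
        I black
        J gray
        J black
      O black
      N gray
        N→M: M is gray → back edge
First back edge: N → M.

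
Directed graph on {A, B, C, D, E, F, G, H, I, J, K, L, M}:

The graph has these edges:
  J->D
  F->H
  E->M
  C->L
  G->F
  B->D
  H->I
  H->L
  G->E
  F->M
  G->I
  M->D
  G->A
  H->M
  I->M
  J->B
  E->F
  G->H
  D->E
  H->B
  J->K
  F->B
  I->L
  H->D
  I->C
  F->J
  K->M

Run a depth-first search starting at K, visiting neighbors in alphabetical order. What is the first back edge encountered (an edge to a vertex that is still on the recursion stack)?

DFS from K (visiting neighbors in alphabetical order); mark gray on enter, black on exit:
K gray
  M gray
    D gray
      E gray
        F gray
          B gray
            B→D: D is gray → back edge
First back edge: B → D.

B->D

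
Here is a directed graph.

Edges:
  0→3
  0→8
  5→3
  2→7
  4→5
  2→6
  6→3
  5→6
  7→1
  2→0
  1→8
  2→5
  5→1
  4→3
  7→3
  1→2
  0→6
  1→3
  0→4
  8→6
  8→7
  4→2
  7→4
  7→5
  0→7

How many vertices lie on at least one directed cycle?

A vertex is on a directed cycle iff it belongs to a strongly connected component of size ≥ 2 (or has a self-loop).
The vertices on cycles are {0, 1, 2, 4, 5, 7, 8} — 7 in total.

7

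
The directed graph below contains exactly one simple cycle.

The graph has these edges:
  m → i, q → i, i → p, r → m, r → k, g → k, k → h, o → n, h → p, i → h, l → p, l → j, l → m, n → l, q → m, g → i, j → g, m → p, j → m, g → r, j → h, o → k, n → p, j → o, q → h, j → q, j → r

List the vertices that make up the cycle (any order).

j, l, n, o

DFS with gray/black marking from j:
j gray
  q gray
    h gray
      p gray
      p black
    h black
    m gray
      m→p: p black — skip
      i gray
        i→h: h black — skip
        i→p: p black — skip
      i black
    m black
    q→i: i black — skip
  q black
  j→m: m black — skip
  g gray
    k gray
      k→h: h black — skip
    k black
    g→i: i black — skip
    r gray
      r→m: m black — skip
      r→k: k black — skip
    r black
  g black
  j→h: h black — skip
  o gray
    n gray
      l gray
        l→p: p black — skip
        l→j: j is gray → back edge
Back edge closes the cycle j → o → n → l → j; its vertices are {j, l, n, o}.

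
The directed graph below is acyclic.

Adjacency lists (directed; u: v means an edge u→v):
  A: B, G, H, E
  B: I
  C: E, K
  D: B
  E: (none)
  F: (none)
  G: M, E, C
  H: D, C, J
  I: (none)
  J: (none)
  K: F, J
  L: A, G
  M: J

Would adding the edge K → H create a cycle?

Yes

Adding K→H creates a cycle iff H can already reach K.
Path from H: H → C → K.
So H → … → K → H is a cycle.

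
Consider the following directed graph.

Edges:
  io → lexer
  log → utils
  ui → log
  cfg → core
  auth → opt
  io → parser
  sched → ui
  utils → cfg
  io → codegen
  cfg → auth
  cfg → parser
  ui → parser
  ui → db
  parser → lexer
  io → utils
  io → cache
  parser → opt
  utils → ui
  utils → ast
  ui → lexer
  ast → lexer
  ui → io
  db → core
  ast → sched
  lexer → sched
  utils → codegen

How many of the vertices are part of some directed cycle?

9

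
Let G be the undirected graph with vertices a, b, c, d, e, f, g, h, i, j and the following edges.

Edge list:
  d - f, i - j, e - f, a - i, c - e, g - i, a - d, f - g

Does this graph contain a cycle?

DFS, tracking each vertex's parent; an edge to a visited non-parent vertex closes a cycle.
Start from c:
visit c (parent –)
  visit e (parent c)
    visit f (parent e)
      f–e: parent, skip
      visit g (parent f)
        g–f: parent, skip
        visit i (parent g)
          visit a (parent i)
            a–i: parent, skip
            visit d (parent a)
              d–f: f visited and ≠ parent → cycle
Cycle: f – g – i – a – d – f.

Yes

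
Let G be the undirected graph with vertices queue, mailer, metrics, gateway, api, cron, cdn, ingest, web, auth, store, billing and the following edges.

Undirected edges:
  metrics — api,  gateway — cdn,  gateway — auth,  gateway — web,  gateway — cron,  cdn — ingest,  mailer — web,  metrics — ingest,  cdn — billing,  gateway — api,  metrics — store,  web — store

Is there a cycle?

Yes

DFS, tracking each vertex's parent; an edge to a visited non-parent vertex closes a cycle.
Start from auth:
visit auth (parent –)
  visit gateway (parent auth)
    gateway–auth: parent, skip
    visit web (parent gateway)
      web–gateway: parent, skip
      visit mailer (parent web)
        mailer–web: parent, skip
      visit store (parent web)
        store–web: parent, skip
        visit metrics (parent store)
          visit ingest (parent metrics)
            visit cdn (parent ingest)
              cdn–ingest: parent, skip
              visit billing (parent cdn)
                billing–cdn: parent, skip
              cdn–gateway: gateway visited and ≠ parent → cycle
Cycle: gateway – web – store – metrics – ingest – cdn – gateway.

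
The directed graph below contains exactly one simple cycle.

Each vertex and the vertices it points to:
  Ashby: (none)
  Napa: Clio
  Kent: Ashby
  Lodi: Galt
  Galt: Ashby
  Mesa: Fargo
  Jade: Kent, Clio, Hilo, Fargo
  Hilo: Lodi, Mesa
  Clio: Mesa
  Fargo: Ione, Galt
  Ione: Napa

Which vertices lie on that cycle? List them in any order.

Clio, Ione, Mesa, Napa, Fargo

DFS with gray/black marking from Clio:
Clio gray
  Mesa gray
    Fargo gray
      Ione gray
        Napa gray
          Napa→Clio: Clio is gray → back edge
Back edge closes the cycle Clio → Mesa → Fargo → Ione → Napa → Clio; its vertices are {Clio, Ione, Mesa, Napa, Fargo}.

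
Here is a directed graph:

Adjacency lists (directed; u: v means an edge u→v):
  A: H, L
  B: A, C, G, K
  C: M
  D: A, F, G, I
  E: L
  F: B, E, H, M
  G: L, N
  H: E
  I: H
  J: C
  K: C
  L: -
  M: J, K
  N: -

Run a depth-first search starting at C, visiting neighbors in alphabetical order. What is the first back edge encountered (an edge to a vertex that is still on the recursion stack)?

DFS from C (visiting neighbors in alphabetical order); mark gray on enter, black on exit:
C gray
  M gray
    J gray
      J→C: C is gray → back edge
First back edge: J → C.

J→C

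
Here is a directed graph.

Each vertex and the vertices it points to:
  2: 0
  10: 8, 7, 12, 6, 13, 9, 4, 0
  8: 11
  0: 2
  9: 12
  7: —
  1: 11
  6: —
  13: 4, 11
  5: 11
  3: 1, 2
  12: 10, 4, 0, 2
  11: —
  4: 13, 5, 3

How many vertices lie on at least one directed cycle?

A vertex is on a directed cycle iff it belongs to a strongly connected component of size ≥ 2 (or has a self-loop).
The vertices on cycles are {0, 2, 4, 9, 10, 12, 13} — 7 in total.

7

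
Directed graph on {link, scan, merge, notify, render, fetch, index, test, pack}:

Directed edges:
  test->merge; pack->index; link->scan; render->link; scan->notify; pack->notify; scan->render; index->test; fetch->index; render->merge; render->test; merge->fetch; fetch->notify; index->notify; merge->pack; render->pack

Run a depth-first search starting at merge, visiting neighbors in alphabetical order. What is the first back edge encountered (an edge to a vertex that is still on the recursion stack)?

DFS from merge (visiting neighbors in alphabetical order); mark gray on enter, black on exit:
merge gray
  fetch gray
    index gray
      notify gray
      notify black
      test gray
        test→merge: merge is gray → back edge
First back edge: test → merge.

test->merge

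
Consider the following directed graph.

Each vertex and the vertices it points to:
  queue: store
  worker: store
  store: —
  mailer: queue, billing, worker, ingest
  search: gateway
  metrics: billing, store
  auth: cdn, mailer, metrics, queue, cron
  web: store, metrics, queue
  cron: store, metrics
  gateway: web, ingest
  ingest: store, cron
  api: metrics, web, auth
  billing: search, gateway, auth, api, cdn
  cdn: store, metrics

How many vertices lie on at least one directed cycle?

A vertex is on a directed cycle iff it belongs to a strongly connected component of size ≥ 2 (or has a self-loop).
The vertices on cycles are {api, cdn, web, auth, cron, ingest, mailer, search, billing, gateway, metrics} — 11 in total.

11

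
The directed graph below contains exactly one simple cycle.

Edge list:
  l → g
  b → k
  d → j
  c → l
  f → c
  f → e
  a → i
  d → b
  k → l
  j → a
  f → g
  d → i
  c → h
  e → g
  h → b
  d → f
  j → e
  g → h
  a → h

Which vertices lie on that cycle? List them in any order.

b, g, h, k, l

DFS with gray/black marking from b:
b gray
  k gray
    l gray
      g gray
        h gray
          h→b: b is gray → back edge
Back edge closes the cycle b → k → l → g → h → b; its vertices are {b, g, h, k, l}.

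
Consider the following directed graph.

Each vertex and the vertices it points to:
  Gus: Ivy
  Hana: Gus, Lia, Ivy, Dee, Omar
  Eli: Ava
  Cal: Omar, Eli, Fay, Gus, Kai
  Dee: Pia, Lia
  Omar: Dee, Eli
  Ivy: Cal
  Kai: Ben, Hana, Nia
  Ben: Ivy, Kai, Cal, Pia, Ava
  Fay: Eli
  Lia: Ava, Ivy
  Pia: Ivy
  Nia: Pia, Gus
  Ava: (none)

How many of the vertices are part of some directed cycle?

11

A vertex is on a directed cycle iff it belongs to a strongly connected component of size ≥ 2 (or has a self-loop).
The vertices on cycles are {Ben, Cal, Dee, Gus, Ivy, Kai, Lia, Nia, Pia, Hana, Omar} — 11 in total.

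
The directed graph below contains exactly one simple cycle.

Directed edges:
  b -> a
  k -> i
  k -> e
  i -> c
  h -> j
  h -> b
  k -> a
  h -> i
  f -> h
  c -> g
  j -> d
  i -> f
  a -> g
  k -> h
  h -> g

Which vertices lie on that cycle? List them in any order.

f, h, i

DFS with gray/black marking from h:
h gray
  g gray
  g black
  i gray
    f gray
      f→h: h is gray → back edge
Back edge closes the cycle h → i → f → h; its vertices are {f, h, i}.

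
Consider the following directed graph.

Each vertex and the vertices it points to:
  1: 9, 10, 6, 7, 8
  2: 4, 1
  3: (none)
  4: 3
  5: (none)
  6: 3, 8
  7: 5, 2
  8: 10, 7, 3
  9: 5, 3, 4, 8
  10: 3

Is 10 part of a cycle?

10 lies on a cycle iff there is a path from 10 back to itself.
Exploring from 10, it never reaches itself; equivalently, its strongly connected component is a singleton.

No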